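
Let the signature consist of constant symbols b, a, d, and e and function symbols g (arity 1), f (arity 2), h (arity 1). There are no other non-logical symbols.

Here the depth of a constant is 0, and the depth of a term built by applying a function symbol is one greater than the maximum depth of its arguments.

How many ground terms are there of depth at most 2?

Count level by level. With function symbols g/1, f/2, h/1, the terms of depth ≤ k are the 4 constants together with each function applied to depth-≤(k−1) tuples, so N_k = 4 + N_{k-1} + N_{k-1}^2 + N_{k-1}.
N_0 = 4
N_1 = 4 + 4 + 4^2 + 4 = 28
N_2 = 4 + 28 + 28^2 + 28 = 844

844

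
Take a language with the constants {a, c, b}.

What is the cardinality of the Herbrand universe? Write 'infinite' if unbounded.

3

There are no function symbols, so every ground term is one of the 3 constants.
The Herbrand universe is {a, c, b}, which is finite with 3 elements.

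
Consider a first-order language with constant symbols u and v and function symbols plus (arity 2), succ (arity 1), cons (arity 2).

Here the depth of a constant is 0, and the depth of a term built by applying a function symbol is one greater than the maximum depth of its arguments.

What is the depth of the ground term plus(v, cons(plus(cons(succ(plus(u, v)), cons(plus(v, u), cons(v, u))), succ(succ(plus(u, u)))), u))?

6

depth(plus(u, v)) = 1 + max(0, 0) = 1
depth(succ(plus(u, v))) = 1 + depth(plus(u, v)) = 1 + 1 = 2
depth(plus(v, u)) = 1 + max(0, 0) = 1
depth(cons(v, u)) = 1 + max(0, 0) = 1
depth(cons(plus(v, u), cons(v, u))) = 1 + max(1, 1) = 2
depth(cons(succ(plus(u, v)), cons(plus(v, u), cons(v, u)))) = 1 + max(2, 2) = 3
depth(plus(u, u)) = 1 + max(0, 0) = 1
depth(succ(plus(u, u))) = 1 + depth(plus(u, u)) = 1 + 1 = 2
depth(succ(succ(plus(u, u)))) = 1 + depth(succ(plus(u, u))) = 1 + 2 = 3
depth(plus(cons(succ(plus(u, v)), cons(plus(v, u), cons(v, u))), succ(succ(plus(u, u))))) = 1 + max(3, 3) = 4
depth(cons(plus(cons(succ(plus(u, v)), cons(plus(v, u), cons(v, u))), succ(succ(plus(u, u)))), u)) = 1 + max(4, 0) = 5
depth(plus(v, cons(plus(cons(succ(plus(u, v)), cons(plus(v, u), cons(v, u))), succ(succ(plus(u, u)))), u))) = 1 + max(0, 5) = 6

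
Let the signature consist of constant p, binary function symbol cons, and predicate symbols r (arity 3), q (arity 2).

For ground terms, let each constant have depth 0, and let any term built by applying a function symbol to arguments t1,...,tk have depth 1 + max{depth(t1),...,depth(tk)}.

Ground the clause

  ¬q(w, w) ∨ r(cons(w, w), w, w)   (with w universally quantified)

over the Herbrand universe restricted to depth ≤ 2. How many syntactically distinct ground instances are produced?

5

Ground terms of depth ≤ 2:
  Let N_k count ground terms of depth at most k. Each non-constant term of depth ≤ k is some function symbol applied to depth-≤(k−1) arguments, giving N_k = 1 + N_{k-1}^2.
  N_0 = 1
  N_1 = 1 + 1^2 = 2
  N_2 = 1 + 2^2 = 5
  Explicitly: p, cons(p, p), cons(p, cons(p, p)), cons(cons(p, p), p), cons(cons(p, p), cons(p, p)).
So there are 5 ground terms available for substitution.
The variable w ranges independently over the available ground terms, and distinct assignments produce distinct instances.
Number of ground instances = 5.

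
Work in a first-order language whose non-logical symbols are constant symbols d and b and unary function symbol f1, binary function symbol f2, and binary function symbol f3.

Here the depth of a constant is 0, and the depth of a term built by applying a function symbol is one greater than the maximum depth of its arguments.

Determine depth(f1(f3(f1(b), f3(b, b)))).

depth(f1(b)) = 1 + depth(b) = 1 + 0 = 1
depth(f3(b, b)) = 1 + max(0, 0) = 1
depth(f3(f1(b), f3(b, b))) = 1 + max(1, 1) = 2
depth(f1(f3(f1(b), f3(b, b)))) = 1 + depth(f3(f1(b), f3(b, b))) = 1 + 2 = 3

3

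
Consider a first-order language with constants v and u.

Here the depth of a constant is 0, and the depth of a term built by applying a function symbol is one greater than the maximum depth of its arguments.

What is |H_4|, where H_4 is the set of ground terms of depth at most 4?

2

With no function symbols every ground term is a constant, so there are exactly 2 ground terms at every depth bound.
N_0 = 2
N_1 = 2
N_2 = 2
N_3 = 2
N_4 = 2
Explicitly: v, u.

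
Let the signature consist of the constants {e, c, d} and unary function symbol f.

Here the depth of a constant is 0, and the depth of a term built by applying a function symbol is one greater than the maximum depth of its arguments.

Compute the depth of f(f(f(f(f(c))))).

depth(f(c)) = 1 + depth(c) = 1 + 0 = 1
depth(f(f(c))) = 1 + depth(f(c)) = 1 + 1 = 2
depth(f(f(f(c)))) = 1 + depth(f(f(c))) = 1 + 2 = 3
depth(f(f(f(f(c))))) = 1 + depth(f(f(f(c)))) = 1 + 3 = 4
depth(f(f(f(f(f(c)))))) = 1 + depth(f(f(f(f(c))))) = 1 + 4 = 5

5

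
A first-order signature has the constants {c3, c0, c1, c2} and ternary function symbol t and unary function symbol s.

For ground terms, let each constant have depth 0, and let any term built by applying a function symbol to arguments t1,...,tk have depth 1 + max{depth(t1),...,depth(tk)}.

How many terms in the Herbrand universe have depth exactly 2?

If N_k denotes the number of depth-≤k ground terms, the 4 constants give N_0 = 4, and each function symbol of arity r contributes N_{k-1}^r new terms at level k: N_k = 4 + N_{k-1}^3 + N_{k-1}.
N_0 = 4
N_1 = 4 + 4^3 + 4 = 72
N_2 = 4 + 72^3 + 72 = 373324
Terms of depth exactly 2: N_2 − N_1 = 373324 − 72 = 373252.

373252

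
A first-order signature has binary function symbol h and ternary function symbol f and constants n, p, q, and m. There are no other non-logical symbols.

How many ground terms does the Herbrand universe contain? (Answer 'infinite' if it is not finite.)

infinite

The signature has at least one function symbol (h, arity 2) and at least one constant (n).
Iterating h gives infinitely many distinct ground terms: n, h(n, n), h(h(n, n), h(n, n)), ...
So the Herbrand universe is infinite.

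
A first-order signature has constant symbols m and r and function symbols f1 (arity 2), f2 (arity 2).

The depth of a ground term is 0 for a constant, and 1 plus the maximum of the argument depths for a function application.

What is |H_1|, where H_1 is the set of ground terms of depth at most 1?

10

Let N_k count ground terms of depth at most k. Each non-constant term of depth ≤ k is some function symbol applied to depth-≤(k−1) arguments, giving N_k = 2 + N_{k-1}^2 + N_{k-1}^2.
N_0 = 2
N_1 = 2 + 2^2 + 2^2 = 10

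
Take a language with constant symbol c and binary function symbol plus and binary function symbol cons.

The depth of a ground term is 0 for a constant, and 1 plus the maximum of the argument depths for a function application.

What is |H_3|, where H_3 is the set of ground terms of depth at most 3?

If N_k denotes the number of depth-≤k ground terms, the 1 constant gives N_0 = 1, and each function symbol of arity r contributes N_{k-1}^r new terms at level k: N_k = 1 + N_{k-1}^2 + N_{k-1}^2.
N_0 = 1
N_1 = 1 + 1^2 + 1^2 = 3
N_2 = 1 + 3^2 + 3^2 = 19
N_3 = 1 + 19^2 + 19^2 = 723

723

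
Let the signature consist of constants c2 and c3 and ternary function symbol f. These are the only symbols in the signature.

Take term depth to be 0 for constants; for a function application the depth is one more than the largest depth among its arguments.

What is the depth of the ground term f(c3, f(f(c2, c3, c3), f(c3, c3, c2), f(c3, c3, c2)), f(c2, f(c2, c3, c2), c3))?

3

depth(f(c2, c3, c3)) = 1 + max(0, 0, 0) = 1
depth(f(c3, c3, c2)) = 1 + max(0, 0, 0) = 1
depth(f(f(c2, c3, c3), f(c3, c3, c2), f(c3, c3, c2))) = 1 + max(1, 1, 1) = 2
depth(f(c2, c3, c2)) = 1 + max(0, 0, 0) = 1
depth(f(c2, f(c2, c3, c2), c3)) = 1 + max(0, 1, 0) = 2
depth(f(c3, f(f(c2, c3, c3), f(c3, c3, c2), f(c3, c3, c2)), f(c2, f(c2, c3, c2), c3))) = 1 + max(0, 2, 2) = 3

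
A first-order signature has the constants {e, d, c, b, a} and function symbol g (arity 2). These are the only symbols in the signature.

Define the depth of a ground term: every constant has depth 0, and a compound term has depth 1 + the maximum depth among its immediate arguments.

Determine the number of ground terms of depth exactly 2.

875

If N_k denotes the number of depth-≤k ground terms, the 5 constants give N_0 = 5, and each function symbol of arity r contributes N_{k-1}^r new terms at level k: N_k = 5 + N_{k-1}^2.
N_0 = 5
N_1 = 5 + 5^2 = 30
N_2 = 5 + 30^2 = 905
Terms of depth exactly 2: N_2 − N_1 = 905 − 30 = 875.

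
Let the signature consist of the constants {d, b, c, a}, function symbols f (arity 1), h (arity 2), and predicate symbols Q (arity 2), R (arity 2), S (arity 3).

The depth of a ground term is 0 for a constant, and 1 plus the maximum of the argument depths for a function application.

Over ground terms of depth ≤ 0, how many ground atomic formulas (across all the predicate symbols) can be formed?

96

First count ground terms of depth ≤ 0.
Write N_k for the number of ground terms of depth ≤ k. A term of depth ≤ k is either a constant or a function symbol applied to arguments of depth ≤ k−1, so N_k = 4 + N_{k-1} + N_{k-1}^2.
N_0 = 4
So |H| = 4.
Each predicate of arity r yields |H|^r ground atoms (one per choice of an r-tuple from H):
  Q: 4^2 = 16;  R: 4^2 = 16;  S: 4^3 = 64
Total ground atoms: 16 + 16 + 64 = 96.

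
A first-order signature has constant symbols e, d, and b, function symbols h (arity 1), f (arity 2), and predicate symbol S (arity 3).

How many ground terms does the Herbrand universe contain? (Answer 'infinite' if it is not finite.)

infinite

The signature has at least one function symbol (h, arity 1) and at least one constant (e).
Iterating h gives infinitely many distinct ground terms: e, h(e), h(h(e)), ...
So the Herbrand universe is infinite.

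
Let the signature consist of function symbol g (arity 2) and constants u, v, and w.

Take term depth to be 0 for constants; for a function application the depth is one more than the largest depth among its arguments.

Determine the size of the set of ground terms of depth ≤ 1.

12

If N_k denotes the number of depth-≤k ground terms, the 3 constants give N_0 = 3, and each function symbol of arity r contributes N_{k-1}^r new terms at level k: N_k = 3 + N_{k-1}^2.
N_0 = 3
N_1 = 3 + 3^2 = 12
Explicitly: u, v, w, g(u, u), g(u, v), g(u, w), g(v, u), g(v, v), g(v, w), g(w, u), g(w, v), g(w, w).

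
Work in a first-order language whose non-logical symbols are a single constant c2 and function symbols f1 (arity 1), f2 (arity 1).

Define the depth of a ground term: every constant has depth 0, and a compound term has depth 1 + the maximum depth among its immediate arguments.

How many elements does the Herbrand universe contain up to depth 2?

7

Write N_k for the number of ground terms of depth ≤ k. A term of depth ≤ k is either a constant or a function symbol applied to arguments of depth ≤ k−1, so N_k = 1 + N_{k-1} + N_{k-1}.
N_0 = 1
N_1 = 1 + 1 + 1 = 3
N_2 = 1 + 3 + 3 = 7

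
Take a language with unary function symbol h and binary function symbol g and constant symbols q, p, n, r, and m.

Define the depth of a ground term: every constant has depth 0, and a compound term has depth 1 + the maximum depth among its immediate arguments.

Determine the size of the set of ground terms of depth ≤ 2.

1265

Count level by level. With function symbols h/1, g/2, the terms of depth ≤ k are the 5 constants together with each function applied to depth-≤(k−1) tuples, so N_k = 5 + N_{k-1} + N_{k-1}^2.
N_0 = 5
N_1 = 5 + 5 + 5^2 = 35
N_2 = 5 + 35 + 35^2 = 1265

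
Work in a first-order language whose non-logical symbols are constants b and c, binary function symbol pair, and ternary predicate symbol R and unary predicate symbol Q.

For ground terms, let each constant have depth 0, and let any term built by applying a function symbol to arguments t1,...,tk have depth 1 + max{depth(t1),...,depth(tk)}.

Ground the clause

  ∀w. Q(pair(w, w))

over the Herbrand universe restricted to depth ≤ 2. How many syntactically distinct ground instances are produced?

Ground terms of depth ≤ 2:
  Let N_k count ground terms of depth at most k. Each non-constant term of depth ≤ k is some function symbol applied to depth-≤(k−1) arguments, giving N_k = 2 + N_{k-1}^2.
  N_0 = 2
  N_1 = 2 + 2^2 = 6
  N_2 = 2 + 6^2 = 38
So there are 38 ground terms available for substitution.
The clause has 1 distinct variable (w), which appears in the body. In the free term algebra distinct substitutions yield syntactically distinct ground instances.
Number of ground instances = 38.

38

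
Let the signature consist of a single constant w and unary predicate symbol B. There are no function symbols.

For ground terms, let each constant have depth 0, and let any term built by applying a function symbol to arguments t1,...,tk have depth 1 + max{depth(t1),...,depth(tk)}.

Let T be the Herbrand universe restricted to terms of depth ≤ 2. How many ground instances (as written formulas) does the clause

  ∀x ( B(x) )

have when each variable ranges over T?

Ground terms of depth ≤ 2:
  With no function symbols every ground term is a constant, so there is exactly 1 ground term at every depth bound.
  N_0 = 1
  N_1 = 1
  N_2 = 1
  Explicitly: w.
So there is exactly 1 ground term available for substitution.
The body mentions the single quantified variable x; since ground terms form a free algebra, no two substitutions collapse to the same formula.
Number of ground instances = 1.

1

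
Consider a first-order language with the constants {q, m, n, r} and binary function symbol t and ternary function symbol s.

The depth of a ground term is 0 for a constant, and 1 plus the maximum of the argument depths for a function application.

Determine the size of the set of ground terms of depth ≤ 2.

599764

If N_k denotes the number of depth-≤k ground terms, the 4 constants give N_0 = 4, and each function symbol of arity r contributes N_{k-1}^r new terms at level k: N_k = 4 + N_{k-1}^2 + N_{k-1}^3.
N_0 = 4
N_1 = 4 + 4^2 + 4^3 = 84
N_2 = 4 + 84^2 + 84^3 = 599764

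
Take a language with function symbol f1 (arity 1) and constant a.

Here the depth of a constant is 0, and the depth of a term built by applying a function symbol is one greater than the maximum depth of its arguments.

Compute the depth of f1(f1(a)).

depth(f1(a)) = 1 + depth(a) = 1 + 0 = 1
depth(f1(f1(a))) = 1 + depth(f1(a)) = 1 + 1 = 2

2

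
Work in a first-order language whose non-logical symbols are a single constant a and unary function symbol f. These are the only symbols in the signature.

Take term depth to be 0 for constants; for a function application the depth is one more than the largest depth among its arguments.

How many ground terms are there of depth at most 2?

3

Let N_k = |{terms of depth ≤ k}|. Then N_0 = 1 and N_k = 1 + N_{k-1} for k ≥ 1 (one summand per function symbol, arity giving the exponent).
N_0 = 1
N_1 = 1 + 1 = 2
N_2 = 1 + 2 = 3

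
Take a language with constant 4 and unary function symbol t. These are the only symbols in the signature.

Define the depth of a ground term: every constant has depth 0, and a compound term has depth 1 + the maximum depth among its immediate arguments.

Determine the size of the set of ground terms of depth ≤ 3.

4

Let N_k count ground terms of depth at most k. Each non-constant term of depth ≤ k is some function symbol applied to depth-≤(k−1) arguments, giving N_k = 1 + N_{k-1}.
N_0 = 1
N_1 = 1 + 1 = 2
N_2 = 1 + 2 = 3
N_3 = 1 + 3 = 4
Explicitly: 4, t(4), t(t(4)), t(t(t(4))).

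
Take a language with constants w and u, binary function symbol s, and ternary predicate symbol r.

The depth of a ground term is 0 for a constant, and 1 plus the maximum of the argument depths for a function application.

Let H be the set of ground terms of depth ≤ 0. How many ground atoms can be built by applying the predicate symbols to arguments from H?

8

First count ground terms of depth ≤ 0.
Count level by level. With function symbols s/2, the terms of depth ≤ k are the 2 constants together with each function applied to depth-≤(k−1) tuples, so N_k = 2 + N_{k-1}^2.
N_0 = 2
Explicitly: w, u.
So |H| = 2.
Each predicate of arity r yields |H|^r ground atoms (one per choice of an r-tuple from H):
  r: 2^3 = 8
Total ground atoms: 8.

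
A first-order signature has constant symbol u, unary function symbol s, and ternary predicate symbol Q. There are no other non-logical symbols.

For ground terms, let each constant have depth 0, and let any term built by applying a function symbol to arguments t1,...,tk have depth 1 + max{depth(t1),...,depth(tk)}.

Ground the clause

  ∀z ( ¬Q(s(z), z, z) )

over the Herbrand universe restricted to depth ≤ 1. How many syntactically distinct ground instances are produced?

2

Ground terms of depth ≤ 1:
  Count level by level. With function symbols s/1, the terms of depth ≤ k are the 1 constant together with each function applied to depth-≤(k−1) tuples, so N_k = 1 + N_{k-1}.
  N_0 = 1
  N_1 = 1 + 1 = 2
  Explicitly: u, s(u).
So there are 2 ground terms available for substitution.
The clause has 1 distinct variable (z), which appears in the body. In the free term algebra distinct substitutions yield syntactically distinct ground instances.
Number of ground instances = 2.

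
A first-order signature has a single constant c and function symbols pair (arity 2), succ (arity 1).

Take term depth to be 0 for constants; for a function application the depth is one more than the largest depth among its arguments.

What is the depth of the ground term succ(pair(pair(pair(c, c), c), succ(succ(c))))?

depth(pair(c, c)) = 1 + max(0, 0) = 1
depth(pair(pair(c, c), c)) = 1 + max(1, 0) = 2
depth(succ(c)) = 1 + depth(c) = 1 + 0 = 1
depth(succ(succ(c))) = 1 + depth(succ(c)) = 1 + 1 = 2
depth(pair(pair(pair(c, c), c), succ(succ(c)))) = 1 + max(2, 2) = 3
depth(succ(pair(pair(pair(c, c), c), succ(succ(c))))) = 1 + depth(pair(pair(pair(c, c), c), succ(succ(c)))) = 1 + 3 = 4

4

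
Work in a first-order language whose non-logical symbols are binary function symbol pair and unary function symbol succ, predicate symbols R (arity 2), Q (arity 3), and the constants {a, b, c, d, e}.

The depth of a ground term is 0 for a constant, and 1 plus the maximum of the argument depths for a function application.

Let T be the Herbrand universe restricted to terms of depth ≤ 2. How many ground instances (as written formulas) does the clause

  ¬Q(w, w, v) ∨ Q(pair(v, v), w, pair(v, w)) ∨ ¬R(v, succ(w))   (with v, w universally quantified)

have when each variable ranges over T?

1600225

Ground terms of depth ≤ 2:
  Count level by level. With function symbols pair/2, succ/1, the terms of depth ≤ k are the 5 constants together with each function applied to depth-≤(k−1) tuples, so N_k = 5 + N_{k-1}^2 + N_{k-1}.
  N_0 = 5
  N_1 = 5 + 5^2 + 5 = 35
  N_2 = 5 + 35^2 + 35 = 1265
So there are 1265 ground terms available for substitution.
The body mentions every one of the 2 quantified variables; since ground terms form a free algebra, no two substitutions collapse to the same formula.
Number of ground instances = 1265^2 = 1600225.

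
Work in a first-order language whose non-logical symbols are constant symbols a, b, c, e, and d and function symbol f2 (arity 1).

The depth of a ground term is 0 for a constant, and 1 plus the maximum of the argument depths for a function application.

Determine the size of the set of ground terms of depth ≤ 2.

Write N_k for the number of ground terms of depth ≤ k. A term of depth ≤ k is either a constant or a function symbol applied to arguments of depth ≤ k−1, so N_k = 5 + N_{k-1}.
N_0 = 5
N_1 = 5 + 5 = 10
N_2 = 5 + 10 = 15

15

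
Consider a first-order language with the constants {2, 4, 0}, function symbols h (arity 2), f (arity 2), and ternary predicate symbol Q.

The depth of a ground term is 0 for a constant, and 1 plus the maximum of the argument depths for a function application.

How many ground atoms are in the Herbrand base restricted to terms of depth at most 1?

9261

First count ground terms of depth ≤ 1.
Count level by level. With function symbols h/2, f/2, the terms of depth ≤ k are the 3 constants together with each function applied to depth-≤(k−1) tuples, so N_k = 3 + N_{k-1}^2 + N_{k-1}^2.
N_0 = 3
N_1 = 3 + 3^2 + 3^2 = 21
So |H| = 21.
For each predicate symbol, the number of ground atoms is |H| raised to its arity; summing:
  Q: 21^3 = 9261
Total ground atoms: 9261.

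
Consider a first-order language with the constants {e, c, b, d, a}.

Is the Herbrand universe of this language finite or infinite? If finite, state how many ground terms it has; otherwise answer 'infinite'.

5

There are no function symbols, so every ground term is one of the 5 constants.
The Herbrand universe is {e, c, b, d, a}, which is finite with 5 elements.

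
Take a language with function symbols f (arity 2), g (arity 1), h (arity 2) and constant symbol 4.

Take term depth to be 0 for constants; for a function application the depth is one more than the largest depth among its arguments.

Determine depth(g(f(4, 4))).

depth(f(4, 4)) = 1 + max(0, 0) = 1
depth(g(f(4, 4))) = 1 + depth(f(4, 4)) = 1 + 1 = 2

2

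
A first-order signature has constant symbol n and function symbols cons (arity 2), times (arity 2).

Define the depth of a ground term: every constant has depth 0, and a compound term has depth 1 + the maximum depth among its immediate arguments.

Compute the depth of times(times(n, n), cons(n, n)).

depth(times(n, n)) = 1 + max(0, 0) = 1
depth(cons(n, n)) = 1 + max(0, 0) = 1
depth(times(times(n, n), cons(n, n))) = 1 + max(1, 1) = 2

2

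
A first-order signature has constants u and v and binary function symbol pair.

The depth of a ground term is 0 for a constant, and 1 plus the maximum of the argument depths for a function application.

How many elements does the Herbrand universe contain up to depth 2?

Let N_k count ground terms of depth at most k. Each non-constant term of depth ≤ k is some function symbol applied to depth-≤(k−1) arguments, giving N_k = 2 + N_{k-1}^2.
N_0 = 2
N_1 = 2 + 2^2 = 6
N_2 = 2 + 6^2 = 38

38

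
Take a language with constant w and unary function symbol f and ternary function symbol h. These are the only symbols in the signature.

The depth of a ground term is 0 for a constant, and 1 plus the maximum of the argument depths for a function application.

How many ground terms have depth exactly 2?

28

Let N_k count ground terms of depth at most k. Each non-constant term of depth ≤ k is some function symbol applied to depth-≤(k−1) arguments, giving N_k = 1 + N_{k-1} + N_{k-1}^3.
N_0 = 1
N_1 = 1 + 1 + 1^3 = 3
N_2 = 1 + 3 + 3^3 = 31
Terms of depth exactly 2: N_2 − N_1 = 31 − 3 = 28.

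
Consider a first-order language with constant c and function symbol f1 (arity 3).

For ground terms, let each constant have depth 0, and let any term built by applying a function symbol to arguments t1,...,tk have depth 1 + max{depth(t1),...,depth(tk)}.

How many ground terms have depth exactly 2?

Let N_k count ground terms of depth at most k. Each non-constant term of depth ≤ k is some function symbol applied to depth-≤(k−1) arguments, giving N_k = 1 + N_{k-1}^3.
N_0 = 1
N_1 = 1 + 1^3 = 2
N_2 = 1 + 2^3 = 9
Terms of depth exactly 2: N_2 − N_1 = 9 − 2 = 7.

7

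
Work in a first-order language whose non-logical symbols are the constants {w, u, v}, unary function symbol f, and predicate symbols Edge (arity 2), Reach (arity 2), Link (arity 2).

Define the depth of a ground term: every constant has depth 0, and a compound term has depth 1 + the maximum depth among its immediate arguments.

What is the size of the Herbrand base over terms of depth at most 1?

First count ground terms of depth ≤ 1.
Let N_k = |{terms of depth ≤ k}|. Then N_0 = 3 and N_k = 3 + N_{k-1} for k ≥ 1 (one summand per function symbol, arity giving the exponent).
N_0 = 3
N_1 = 3 + 3 = 6
Explicitly: w, u, v, f(w), f(u), f(v).
So |H| = 6.
A ground atom is a predicate applied to a tuple of terms from H, so the count is the sum over predicates of |H|^arity:
  Edge: 6^2 = 36;  Reach: 6^2 = 36;  Link: 6^2 = 36
Total ground atoms: 36 + 36 + 36 = 108.

108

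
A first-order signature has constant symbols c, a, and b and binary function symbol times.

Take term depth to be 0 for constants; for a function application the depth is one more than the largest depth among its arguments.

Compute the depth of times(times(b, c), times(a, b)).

depth(times(b, c)) = 1 + max(0, 0) = 1
depth(times(a, b)) = 1 + max(0, 0) = 1
depth(times(times(b, c), times(a, b))) = 1 + max(1, 1) = 2

2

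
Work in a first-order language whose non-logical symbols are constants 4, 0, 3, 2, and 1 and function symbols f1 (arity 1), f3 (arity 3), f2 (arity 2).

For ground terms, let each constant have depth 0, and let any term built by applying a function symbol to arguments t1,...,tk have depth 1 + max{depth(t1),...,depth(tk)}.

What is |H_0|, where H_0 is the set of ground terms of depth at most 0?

5

Count level by level. With function symbols f1/1, f3/3, f2/2, the terms of depth ≤ k are the 5 constants together with each function applied to depth-≤(k−1) tuples, so N_k = 5 + N_{k-1} + N_{k-1}^3 + N_{k-1}^2.
N_0 = 5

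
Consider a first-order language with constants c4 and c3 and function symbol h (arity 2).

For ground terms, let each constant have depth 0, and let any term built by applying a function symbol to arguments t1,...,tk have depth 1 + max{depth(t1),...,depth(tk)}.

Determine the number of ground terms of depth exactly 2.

32

If N_k denotes the number of depth-≤k ground terms, the 2 constants give N_0 = 2, and each function symbol of arity r contributes N_{k-1}^r new terms at level k: N_k = 2 + N_{k-1}^2.
N_0 = 2
N_1 = 2 + 2^2 = 6
N_2 = 2 + 6^2 = 38
Terms of depth exactly 2: N_2 − N_1 = 38 − 6 = 32.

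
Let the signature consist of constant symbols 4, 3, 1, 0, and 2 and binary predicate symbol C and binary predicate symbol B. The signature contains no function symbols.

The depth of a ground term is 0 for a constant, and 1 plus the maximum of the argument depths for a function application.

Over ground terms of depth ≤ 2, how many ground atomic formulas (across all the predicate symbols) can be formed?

First count ground terms of depth ≤ 2.
With no function symbols every ground term is a constant, so there are exactly 5 ground terms at every depth bound.
N_0 = 5
N_1 = 5
N_2 = 5
Explicitly: 4, 3, 1, 0, 2.
So |H| = 5.
For each predicate symbol, the number of ground atoms is |H| raised to its arity; summing:
  C: 5^2 = 25;  B: 5^2 = 25
Total ground atoms: 25 + 25 = 50.

50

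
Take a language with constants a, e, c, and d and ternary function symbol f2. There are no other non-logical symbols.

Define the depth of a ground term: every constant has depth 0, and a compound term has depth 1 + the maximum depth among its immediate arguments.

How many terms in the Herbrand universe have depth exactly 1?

Count level by level. With function symbols f2/3, the terms of depth ≤ k are the 4 constants together with each function applied to depth-≤(k−1) tuples, so N_k = 4 + N_{k-1}^3.
N_0 = 4
N_1 = 4 + 4^3 = 68
Terms of depth exactly 1: N_1 − N_0 = 68 − 4 = 64.

64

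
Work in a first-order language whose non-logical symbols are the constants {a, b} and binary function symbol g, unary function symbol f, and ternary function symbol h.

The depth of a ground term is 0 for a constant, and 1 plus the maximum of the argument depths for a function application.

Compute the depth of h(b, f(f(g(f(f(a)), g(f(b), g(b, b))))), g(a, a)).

depth(f(a)) = 1 + depth(a) = 1 + 0 = 1
depth(f(f(a))) = 1 + depth(f(a)) = 1 + 1 = 2
depth(f(b)) = 1 + depth(b) = 1 + 0 = 1
depth(g(b, b)) = 1 + max(0, 0) = 1
depth(g(f(b), g(b, b))) = 1 + max(1, 1) = 2
depth(g(f(f(a)), g(f(b), g(b, b)))) = 1 + max(2, 2) = 3
depth(f(g(f(f(a)), g(f(b), g(b, b))))) = 1 + depth(g(f(f(a)), g(f(b), g(b, b)))) = 1 + 3 = 4
depth(f(f(g(f(f(a)), g(f(b), g(b, b)))))) = 1 + depth(f(g(f(f(a)), g(f(b), g(b, b))))) = 1 + 4 = 5
depth(g(a, a)) = 1 + max(0, 0) = 1
depth(h(b, f(f(g(f(f(a)), g(f(b), g(b, b))))), g(a, a))) = 1 + max(0, 5, 1) = 6

6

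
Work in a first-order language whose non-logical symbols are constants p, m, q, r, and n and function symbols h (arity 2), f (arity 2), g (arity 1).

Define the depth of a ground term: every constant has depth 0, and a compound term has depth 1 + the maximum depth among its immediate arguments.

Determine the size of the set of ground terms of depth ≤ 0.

5

Write N_k for the number of ground terms of depth ≤ k. A term of depth ≤ k is either a constant or a function symbol applied to arguments of depth ≤ k−1, so N_k = 5 + N_{k-1}^2 + N_{k-1}^2 + N_{k-1}.
N_0 = 5
Explicitly: p, m, q, r, n.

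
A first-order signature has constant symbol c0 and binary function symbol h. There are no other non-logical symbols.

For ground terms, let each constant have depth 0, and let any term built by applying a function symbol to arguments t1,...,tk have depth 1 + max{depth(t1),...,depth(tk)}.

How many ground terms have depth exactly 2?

If N_k denotes the number of depth-≤k ground terms, the 1 constant gives N_0 = 1, and each function symbol of arity r contributes N_{k-1}^r new terms at level k: N_k = 1 + N_{k-1}^2.
N_0 = 1
N_1 = 1 + 1^2 = 2
N_2 = 1 + 2^2 = 5
Terms of depth exactly 2: N_2 − N_1 = 5 − 2 = 3.

3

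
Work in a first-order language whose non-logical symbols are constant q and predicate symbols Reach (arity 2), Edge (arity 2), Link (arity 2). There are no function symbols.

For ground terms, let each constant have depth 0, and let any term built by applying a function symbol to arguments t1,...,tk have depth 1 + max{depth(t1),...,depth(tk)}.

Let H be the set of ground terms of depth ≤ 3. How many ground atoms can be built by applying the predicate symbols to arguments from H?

3

First count ground terms of depth ≤ 3.
With no function symbols every ground term is a constant, so there is exactly 1 ground term at every depth bound.
N_0 = 1
N_1 = 1
N_2 = 1
N_3 = 1
Explicitly: q.
So |H| = 1.
For each predicate symbol, the number of ground atoms is |H| raised to its arity; summing:
  Reach: 1^2 = 1;  Edge: 1^2 = 1;  Link: 1^2 = 1
Total ground atoms: 1 + 1 + 1 = 3.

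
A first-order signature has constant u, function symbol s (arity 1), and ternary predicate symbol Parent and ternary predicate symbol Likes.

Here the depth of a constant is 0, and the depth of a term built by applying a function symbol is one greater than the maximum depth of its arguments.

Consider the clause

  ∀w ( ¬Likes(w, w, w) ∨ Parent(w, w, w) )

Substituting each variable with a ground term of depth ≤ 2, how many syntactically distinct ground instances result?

3

Ground terms of depth ≤ 2:
  Count level by level. With function symbols s/1, the terms of depth ≤ k are the 1 constant together with each function applied to depth-≤(k−1) tuples, so N_k = 1 + N_{k-1}.
  N_0 = 1
  N_1 = 1 + 1 = 2
  N_2 = 1 + 2 = 3
  Explicitly: u, s(u), s(s(u)).
So there are 3 ground terms available for substitution.
There is 1 variable to instantiate (w),  occurring in at least one literal, so different choices give different ground instances.
Number of ground instances = 3.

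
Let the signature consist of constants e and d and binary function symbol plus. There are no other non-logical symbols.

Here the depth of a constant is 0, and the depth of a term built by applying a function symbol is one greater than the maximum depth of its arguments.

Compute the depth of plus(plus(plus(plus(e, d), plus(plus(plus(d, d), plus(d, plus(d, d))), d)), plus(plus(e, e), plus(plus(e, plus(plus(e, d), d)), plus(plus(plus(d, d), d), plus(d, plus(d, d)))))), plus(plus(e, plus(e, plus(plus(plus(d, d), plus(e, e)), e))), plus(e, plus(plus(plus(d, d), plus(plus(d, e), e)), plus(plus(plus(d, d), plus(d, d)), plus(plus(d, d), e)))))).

7

depth(plus(e, d)) = 1 + max(0, 0) = 1
depth(plus(d, d)) = 1 + max(0, 0) = 1
depth(plus(d, plus(d, d))) = 1 + max(0, 1) = 2
depth(plus(plus(d, d), plus(d, plus(d, d)))) = 1 + max(1, 2) = 3
depth(plus(plus(plus(d, d), plus(d, plus(d, d))), d)) = 1 + max(3, 0) = 4
depth(plus(plus(e, d), plus(plus(plus(d, d), plus(d, plus(d, d))), d))) = 1 + max(1, 4) = 5
depth(plus(e, e)) = 1 + max(0, 0) = 1
depth(plus(plus(e, d), d)) = 1 + max(1, 0) = 2
depth(plus(e, plus(plus(e, d), d))) = 1 + max(0, 2) = 3
depth(plus(plus(d, d), d)) = 1 + max(1, 0) = 2
depth(plus(plus(plus(d, d), d), plus(d, plus(d, d)))) = 1 + max(2, 2) = 3
depth(plus(plus(e, plus(plus(e, d), d)), plus(plus(plus(d, d), d), plus(d, plus(d, d))))) = 1 + max(3, 3) = 4
depth(plus(plus(e, e), plus(plus(e, plus(plus(e, d), d)), plus(plus(plus(d, d), d), plus(d, plus(d, d)))))) = 1 + max(1, 4) = 5
depth(plus(plus(plus(e, d), plus(plus(plus(d, d), plus(d, plus(d, d))), d)), plus(plus(e, e), plus(plus(e, plus(plus(e, d), d)), plus(plus(plus(d, d), d), plus(d, plus(d, d))))))) = 1 + max(5, 5) = 6
depth(plus(plus(d, d), plus(e, e))) = 1 + max(1, 1) = 2
depth(plus(plus(plus(d, d), plus(e, e)), e)) = 1 + max(2, 0) = 3
depth(plus(e, plus(plus(plus(d, d), plus(e, e)), e))) = 1 + max(0, 3) = 4
depth(plus(e, plus(e, plus(plus(plus(d, d), plus(e, e)), e)))) = 1 + max(0, 4) = 5
depth(plus(d, e)) = 1 + max(0, 0) = 1
depth(plus(plus(d, e), e)) = 1 + max(1, 0) = 2
depth(plus(plus(d, d), plus(plus(d, e), e))) = 1 + max(1, 2) = 3
depth(plus(plus(d, d), plus(d, d))) = 1 + max(1, 1) = 2
depth(plus(plus(d, d), e)) = 1 + max(1, 0) = 2
depth(plus(plus(plus(d, d), plus(d, d)), plus(plus(d, d), e))) = 1 + max(2, 2) = 3
depth(plus(plus(plus(d, d), plus(plus(d, e), e)), plus(plus(plus(d, d), plus(d, d)), plus(plus(d, d), e)))) = 1 + max(3, 3) = 4
depth(plus(e, plus(plus(plus(d, d), plus(plus(d, e), e)), plus(plus(plus(d, d), plus(d, d)), plus(plus(d, d), e))))) = 1 + max(0, 4) = 5
depth(plus(plus(e, plus(e, plus(plus(plus(d, d), plus(e, e)), e))), plus(e, plus(plus(plus(d, d), plus(plus(d, e), e)), plus(plus(plus(d, d), plus(d, d)), plus(plus(d, d), e)))))) = 1 + max(5, 5) = 6
depth(plus(plus(plus(plus(e, d), plus(plus(plus(d, d), plus(d, plus(d, d))), d)), plus(plus(e, e), plus(plus(e, plus(plus(e, d), d)), plus(plus(plus(d, d), d), plus(d, plus(d, d)))))), plus(plus(e, plus(e, plus(plus(plus(d, d), plus(e, e)), e))), plus(e, plus(plus(plus(d, d), plus(plus(d, e), e)), plus(plus(plus(d, d), plus(d, d)), plus(plus(d, d), e))))))) = 1 + max(6, 6) = 7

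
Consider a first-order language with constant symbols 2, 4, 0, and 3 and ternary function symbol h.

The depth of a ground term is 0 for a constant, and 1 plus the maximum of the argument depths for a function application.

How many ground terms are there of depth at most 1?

68

Let N_k count ground terms of depth at most k. Each non-constant term of depth ≤ k is some function symbol applied to depth-≤(k−1) arguments, giving N_k = 4 + N_{k-1}^3.
N_0 = 4
N_1 = 4 + 4^3 = 68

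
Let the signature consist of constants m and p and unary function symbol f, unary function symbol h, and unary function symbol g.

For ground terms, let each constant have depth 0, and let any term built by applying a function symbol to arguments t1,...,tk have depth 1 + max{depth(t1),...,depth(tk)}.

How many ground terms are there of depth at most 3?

Count level by level. With function symbols f/1, h/1, g/1, the terms of depth ≤ k are the 2 constants together with each function applied to depth-≤(k−1) tuples, so N_k = 2 + N_{k-1} + N_{k-1} + N_{k-1}.
N_0 = 2
N_1 = 2 + 2 + 2 + 2 = 8
N_2 = 2 + 8 + 8 + 8 = 26
N_3 = 2 + 26 + 26 + 26 = 80

80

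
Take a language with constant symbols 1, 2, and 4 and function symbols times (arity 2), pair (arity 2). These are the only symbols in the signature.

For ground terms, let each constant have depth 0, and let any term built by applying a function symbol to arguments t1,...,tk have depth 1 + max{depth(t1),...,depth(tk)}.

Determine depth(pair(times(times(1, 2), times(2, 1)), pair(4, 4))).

3

depth(times(1, 2)) = 1 + max(0, 0) = 1
depth(times(2, 1)) = 1 + max(0, 0) = 1
depth(times(times(1, 2), times(2, 1))) = 1 + max(1, 1) = 2
depth(pair(4, 4)) = 1 + max(0, 0) = 1
depth(pair(times(times(1, 2), times(2, 1)), pair(4, 4))) = 1 + max(2, 1) = 3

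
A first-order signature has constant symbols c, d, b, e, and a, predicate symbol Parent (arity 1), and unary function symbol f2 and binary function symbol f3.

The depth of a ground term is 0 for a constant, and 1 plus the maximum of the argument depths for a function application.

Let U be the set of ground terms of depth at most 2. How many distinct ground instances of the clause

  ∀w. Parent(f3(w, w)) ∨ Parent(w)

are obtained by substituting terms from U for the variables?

Ground terms of depth ≤ 2:
  Let N_k count ground terms of depth at most k. Each non-constant term of depth ≤ k is some function symbol applied to depth-≤(k−1) arguments, giving N_k = 5 + N_{k-1} + N_{k-1}^2.
  N_0 = 5
  N_1 = 5 + 5 + 5^2 = 35
  N_2 = 5 + 35 + 35^2 = 1265
So there are 1265 ground terms available for substitution.
There is 1 variable to instantiate (w),  occurring in at least one literal, so different choices give different ground instances.
Number of ground instances = 1265.

1265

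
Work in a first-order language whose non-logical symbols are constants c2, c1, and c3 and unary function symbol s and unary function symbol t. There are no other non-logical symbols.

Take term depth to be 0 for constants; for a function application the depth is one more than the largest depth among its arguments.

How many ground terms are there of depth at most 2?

Let N_k = |{terms of depth ≤ k}|. Then N_0 = 3 and N_k = 3 + N_{k-1} + N_{k-1} for k ≥ 1 (one summand per function symbol, arity giving the exponent).
N_0 = 3
N_1 = 3 + 3 + 3 = 9
N_2 = 3 + 9 + 9 = 21

21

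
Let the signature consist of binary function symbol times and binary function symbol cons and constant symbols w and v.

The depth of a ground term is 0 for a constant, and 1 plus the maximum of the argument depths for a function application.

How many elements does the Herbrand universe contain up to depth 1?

10

Write N_k for the number of ground terms of depth ≤ k. A term of depth ≤ k is either a constant or a function symbol applied to arguments of depth ≤ k−1, so N_k = 2 + N_{k-1}^2 + N_{k-1}^2.
N_0 = 2
N_1 = 2 + 2^2 + 2^2 = 10
Explicitly: w, v, times(w, w), times(w, v), times(v, w), times(v, v), cons(w, w), cons(w, v), cons(v, w), cons(v, v).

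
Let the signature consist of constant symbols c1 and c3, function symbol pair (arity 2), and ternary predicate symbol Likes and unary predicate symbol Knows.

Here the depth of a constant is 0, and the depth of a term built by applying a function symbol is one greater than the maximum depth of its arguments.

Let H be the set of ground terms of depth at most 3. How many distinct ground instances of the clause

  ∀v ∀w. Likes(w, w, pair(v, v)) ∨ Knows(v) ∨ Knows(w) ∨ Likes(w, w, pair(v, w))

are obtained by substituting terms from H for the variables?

Ground terms of depth ≤ 3:
  Let N_k = |{terms of depth ≤ k}|. Then N_0 = 2 and N_k = 2 + N_{k-1}^2 for k ≥ 1 (one summand per function symbol, arity giving the exponent).
  N_0 = 2
  N_1 = 2 + 2^2 = 6
  N_2 = 2 + 6^2 = 38
  N_3 = 2 + 38^2 = 1446
So there are 1446 ground terms available for substitution.
There are 2 variables to instantiate (v, w), each occurring in at least one literal, so different choices give different ground instances.
Number of ground instances = 1446^2 = 2090916.

2090916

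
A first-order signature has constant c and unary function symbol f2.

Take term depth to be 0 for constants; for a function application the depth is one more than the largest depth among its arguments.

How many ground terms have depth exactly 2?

1

Count level by level. With function symbols f2/1, the terms of depth ≤ k are the 1 constant together with each function applied to depth-≤(k−1) tuples, so N_k = 1 + N_{k-1}.
N_0 = 1
N_1 = 1 + 1 = 2
N_2 = 1 + 2 = 3
Terms of depth exactly 2: N_2 − N_1 = 3 − 2 = 1.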